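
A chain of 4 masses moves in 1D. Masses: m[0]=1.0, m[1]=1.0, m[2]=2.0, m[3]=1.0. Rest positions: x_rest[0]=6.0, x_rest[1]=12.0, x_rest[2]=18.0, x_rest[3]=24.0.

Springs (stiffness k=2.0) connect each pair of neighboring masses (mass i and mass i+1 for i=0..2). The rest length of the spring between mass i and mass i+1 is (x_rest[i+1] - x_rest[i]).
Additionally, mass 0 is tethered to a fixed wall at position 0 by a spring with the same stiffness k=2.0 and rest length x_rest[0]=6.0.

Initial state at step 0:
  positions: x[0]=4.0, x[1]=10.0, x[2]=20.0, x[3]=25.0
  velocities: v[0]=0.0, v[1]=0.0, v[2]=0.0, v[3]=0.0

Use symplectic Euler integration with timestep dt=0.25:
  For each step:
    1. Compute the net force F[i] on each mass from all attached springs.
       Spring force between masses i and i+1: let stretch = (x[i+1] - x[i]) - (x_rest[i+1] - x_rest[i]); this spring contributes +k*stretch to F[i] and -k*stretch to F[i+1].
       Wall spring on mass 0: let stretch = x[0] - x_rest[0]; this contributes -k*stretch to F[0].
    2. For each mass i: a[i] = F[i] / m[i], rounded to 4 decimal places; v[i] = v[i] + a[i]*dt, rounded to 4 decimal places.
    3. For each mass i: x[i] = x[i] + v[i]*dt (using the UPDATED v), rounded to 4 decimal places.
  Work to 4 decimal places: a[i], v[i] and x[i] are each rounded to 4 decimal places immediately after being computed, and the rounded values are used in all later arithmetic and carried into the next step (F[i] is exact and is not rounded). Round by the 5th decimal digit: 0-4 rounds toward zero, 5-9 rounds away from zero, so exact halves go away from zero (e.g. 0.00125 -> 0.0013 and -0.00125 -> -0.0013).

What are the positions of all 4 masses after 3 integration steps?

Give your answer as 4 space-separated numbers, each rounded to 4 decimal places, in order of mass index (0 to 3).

Step 0: x=[4.0000 10.0000 20.0000 25.0000] v=[0.0000 0.0000 0.0000 0.0000]
Step 1: x=[4.2500 10.5000 19.6875 25.1250] v=[1.0000 2.0000 -1.2500 0.5000]
Step 2: x=[4.7500 11.3672 19.1406 25.3203] v=[2.0000 3.4688 -2.1875 0.7813]
Step 3: x=[5.4834 12.3789 18.4941 25.4932] v=[2.9336 4.0469 -2.5859 0.6915]

Answer: 5.4834 12.3789 18.4941 25.4932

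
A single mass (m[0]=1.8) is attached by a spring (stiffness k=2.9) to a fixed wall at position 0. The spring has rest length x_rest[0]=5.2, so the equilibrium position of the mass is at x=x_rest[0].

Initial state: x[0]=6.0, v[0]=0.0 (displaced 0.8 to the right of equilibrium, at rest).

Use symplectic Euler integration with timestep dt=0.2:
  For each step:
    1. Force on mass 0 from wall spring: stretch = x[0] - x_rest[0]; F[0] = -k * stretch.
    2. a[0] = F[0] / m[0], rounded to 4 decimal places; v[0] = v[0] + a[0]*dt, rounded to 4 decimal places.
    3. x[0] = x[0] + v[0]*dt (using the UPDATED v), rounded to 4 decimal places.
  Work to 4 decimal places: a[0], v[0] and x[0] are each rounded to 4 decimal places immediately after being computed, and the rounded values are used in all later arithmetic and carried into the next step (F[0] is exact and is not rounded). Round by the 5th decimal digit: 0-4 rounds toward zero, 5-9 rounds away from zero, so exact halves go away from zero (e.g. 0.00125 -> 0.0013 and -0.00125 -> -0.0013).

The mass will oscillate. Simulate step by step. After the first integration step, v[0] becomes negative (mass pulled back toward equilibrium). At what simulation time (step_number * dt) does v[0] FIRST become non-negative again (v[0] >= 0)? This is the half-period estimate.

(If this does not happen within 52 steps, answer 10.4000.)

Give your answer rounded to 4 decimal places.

Step 0: x=[6.0000] v=[0.0000]
Step 1: x=[5.9484] v=[-0.2578]
Step 2: x=[5.8486] v=[-0.4990]
Step 3: x=[5.7070] v=[-0.7080]
Step 4: x=[5.5327] v=[-0.8714]
Step 5: x=[5.3370] v=[-0.9786]
Step 6: x=[5.1325] v=[-1.0227]
Step 7: x=[4.9323] v=[-1.0009]
Step 8: x=[4.7494] v=[-0.9146]
Step 9: x=[4.5955] v=[-0.7694]
Step 10: x=[4.4806] v=[-0.5746]
Step 11: x=[4.4120] v=[-0.3428]
Step 12: x=[4.3942] v=[-0.0889]
Step 13: x=[4.4283] v=[0.1707]
First v>=0 after going negative at step 13, time=2.6000

Answer: 2.6000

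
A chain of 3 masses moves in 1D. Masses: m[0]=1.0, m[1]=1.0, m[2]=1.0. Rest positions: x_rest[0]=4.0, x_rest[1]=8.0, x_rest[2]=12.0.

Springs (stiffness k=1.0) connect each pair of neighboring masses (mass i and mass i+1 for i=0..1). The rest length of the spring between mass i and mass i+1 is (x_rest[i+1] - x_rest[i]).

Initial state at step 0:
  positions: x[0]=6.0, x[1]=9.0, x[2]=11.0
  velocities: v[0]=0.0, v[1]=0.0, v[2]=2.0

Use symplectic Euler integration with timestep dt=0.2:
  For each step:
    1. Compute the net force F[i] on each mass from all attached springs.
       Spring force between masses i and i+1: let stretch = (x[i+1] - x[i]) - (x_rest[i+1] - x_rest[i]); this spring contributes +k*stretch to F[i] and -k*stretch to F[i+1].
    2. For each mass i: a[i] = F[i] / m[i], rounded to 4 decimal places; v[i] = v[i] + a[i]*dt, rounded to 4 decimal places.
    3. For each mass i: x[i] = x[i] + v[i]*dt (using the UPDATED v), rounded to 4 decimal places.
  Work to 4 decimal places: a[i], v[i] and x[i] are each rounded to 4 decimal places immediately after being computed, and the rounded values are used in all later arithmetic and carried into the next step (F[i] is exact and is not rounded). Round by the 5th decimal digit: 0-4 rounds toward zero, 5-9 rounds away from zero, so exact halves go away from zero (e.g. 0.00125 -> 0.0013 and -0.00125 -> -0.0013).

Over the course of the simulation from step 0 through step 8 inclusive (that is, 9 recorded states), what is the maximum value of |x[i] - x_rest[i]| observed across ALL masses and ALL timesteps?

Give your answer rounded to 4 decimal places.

Answer: 3.1710

Derivation:
Step 0: x=[6.0000 9.0000 11.0000] v=[0.0000 0.0000 2.0000]
Step 1: x=[5.9600 8.9600 11.4800] v=[-0.2000 -0.2000 2.4000]
Step 2: x=[5.8800 8.9008 12.0192] v=[-0.4000 -0.2960 2.6960]
Step 3: x=[5.7608 8.8455 12.5937] v=[-0.5958 -0.2765 2.8723]
Step 4: x=[5.6050 8.8167 13.1782] v=[-0.7789 -0.1438 2.9227]
Step 5: x=[5.4177 8.8339 13.7483] v=[-0.9366 0.0862 2.8504]
Step 6: x=[5.2070 8.9111 14.2818] v=[-1.0534 0.3858 2.6675]
Step 7: x=[4.9845 9.0549 14.7605] v=[-1.1126 0.7191 2.3934]
Step 8: x=[4.7648 9.2641 15.1710] v=[-1.0985 1.0461 2.0523]
Max displacement = 3.1710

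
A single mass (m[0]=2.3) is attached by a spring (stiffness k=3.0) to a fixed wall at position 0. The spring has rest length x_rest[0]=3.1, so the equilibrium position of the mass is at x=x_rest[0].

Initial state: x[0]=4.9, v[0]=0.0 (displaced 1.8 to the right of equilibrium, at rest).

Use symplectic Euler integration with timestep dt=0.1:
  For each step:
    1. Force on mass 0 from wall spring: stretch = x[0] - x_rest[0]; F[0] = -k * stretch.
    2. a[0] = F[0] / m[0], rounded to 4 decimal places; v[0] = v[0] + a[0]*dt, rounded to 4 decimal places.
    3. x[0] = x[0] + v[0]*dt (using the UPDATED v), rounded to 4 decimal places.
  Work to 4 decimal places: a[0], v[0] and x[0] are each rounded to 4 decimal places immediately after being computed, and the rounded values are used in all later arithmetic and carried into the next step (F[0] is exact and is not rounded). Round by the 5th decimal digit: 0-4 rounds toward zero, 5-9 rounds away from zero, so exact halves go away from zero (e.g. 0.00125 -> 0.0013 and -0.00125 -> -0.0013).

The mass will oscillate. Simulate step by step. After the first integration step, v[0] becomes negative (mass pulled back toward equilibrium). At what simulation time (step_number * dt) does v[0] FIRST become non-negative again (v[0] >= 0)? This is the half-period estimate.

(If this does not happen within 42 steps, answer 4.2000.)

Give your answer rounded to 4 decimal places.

Step 0: x=[4.9000] v=[0.0000]
Step 1: x=[4.8765] v=[-0.2348]
Step 2: x=[4.8299] v=[-0.4665]
Step 3: x=[4.7607] v=[-0.6921]
Step 4: x=[4.6698] v=[-0.9087]
Step 5: x=[4.5585] v=[-1.1135]
Step 6: x=[4.4281] v=[-1.3037]
Step 7: x=[4.2804] v=[-1.4769]
Step 8: x=[4.1173] v=[-1.6309]
Step 9: x=[3.9409] v=[-1.7636]
Step 10: x=[3.7536] v=[-1.8733]
Step 11: x=[3.5577] v=[-1.9586]
Step 12: x=[3.3559] v=[-2.0183]
Step 13: x=[3.1507] v=[-2.0517]
Step 14: x=[2.9449] v=[-2.0583]
Step 15: x=[2.7411] v=[-2.0381]
Step 16: x=[2.5420] v=[-1.9913]
Step 17: x=[2.3502] v=[-1.9185]
Step 18: x=[2.1681] v=[-1.8207]
Step 19: x=[1.9982] v=[-1.6992]
Step 20: x=[1.8427] v=[-1.5555]
Step 21: x=[1.7036] v=[-1.3915]
Step 22: x=[1.5827] v=[-1.2094]
Step 23: x=[1.4816] v=[-1.0115]
Step 24: x=[1.4016] v=[-0.8004]
Step 25: x=[1.3437] v=[-0.5789]
Step 26: x=[1.3087] v=[-0.3498]
Step 27: x=[1.2971] v=[-0.1162]
Step 28: x=[1.3090] v=[0.1190]
First v>=0 after going negative at step 28, time=2.8000

Answer: 2.8000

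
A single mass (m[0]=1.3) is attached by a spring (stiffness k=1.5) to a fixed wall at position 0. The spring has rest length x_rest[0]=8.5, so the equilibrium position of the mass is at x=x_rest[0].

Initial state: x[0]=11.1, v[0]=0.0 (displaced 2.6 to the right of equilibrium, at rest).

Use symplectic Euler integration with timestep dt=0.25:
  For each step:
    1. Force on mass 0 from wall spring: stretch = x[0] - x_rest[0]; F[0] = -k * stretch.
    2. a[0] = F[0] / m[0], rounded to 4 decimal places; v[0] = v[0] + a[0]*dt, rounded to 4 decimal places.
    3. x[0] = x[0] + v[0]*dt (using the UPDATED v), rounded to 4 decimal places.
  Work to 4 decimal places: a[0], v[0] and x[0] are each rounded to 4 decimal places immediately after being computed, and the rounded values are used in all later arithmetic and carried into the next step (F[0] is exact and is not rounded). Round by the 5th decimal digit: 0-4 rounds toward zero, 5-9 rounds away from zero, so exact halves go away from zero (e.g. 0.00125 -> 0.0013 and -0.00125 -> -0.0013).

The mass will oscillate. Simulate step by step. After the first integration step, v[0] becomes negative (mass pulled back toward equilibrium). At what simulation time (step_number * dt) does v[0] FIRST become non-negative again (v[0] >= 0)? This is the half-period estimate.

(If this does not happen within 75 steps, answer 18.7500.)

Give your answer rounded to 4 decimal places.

Answer: 3.0000

Derivation:
Step 0: x=[11.1000] v=[0.0000]
Step 1: x=[10.9125] v=[-0.7500]
Step 2: x=[10.5510] v=[-1.4459]
Step 3: x=[10.0416] v=[-2.0375]
Step 4: x=[9.4211] v=[-2.4822]
Step 5: x=[8.7341] v=[-2.7479]
Step 6: x=[8.0303] v=[-2.8154]
Step 7: x=[7.3603] v=[-2.6799]
Step 8: x=[6.7725] v=[-2.3512]
Step 9: x=[6.3093] v=[-1.8529]
Step 10: x=[6.0041] v=[-1.2210]
Step 11: x=[5.8789] v=[-0.5010]
Step 12: x=[5.9427] v=[0.2551]
First v>=0 after going negative at step 12, time=3.0000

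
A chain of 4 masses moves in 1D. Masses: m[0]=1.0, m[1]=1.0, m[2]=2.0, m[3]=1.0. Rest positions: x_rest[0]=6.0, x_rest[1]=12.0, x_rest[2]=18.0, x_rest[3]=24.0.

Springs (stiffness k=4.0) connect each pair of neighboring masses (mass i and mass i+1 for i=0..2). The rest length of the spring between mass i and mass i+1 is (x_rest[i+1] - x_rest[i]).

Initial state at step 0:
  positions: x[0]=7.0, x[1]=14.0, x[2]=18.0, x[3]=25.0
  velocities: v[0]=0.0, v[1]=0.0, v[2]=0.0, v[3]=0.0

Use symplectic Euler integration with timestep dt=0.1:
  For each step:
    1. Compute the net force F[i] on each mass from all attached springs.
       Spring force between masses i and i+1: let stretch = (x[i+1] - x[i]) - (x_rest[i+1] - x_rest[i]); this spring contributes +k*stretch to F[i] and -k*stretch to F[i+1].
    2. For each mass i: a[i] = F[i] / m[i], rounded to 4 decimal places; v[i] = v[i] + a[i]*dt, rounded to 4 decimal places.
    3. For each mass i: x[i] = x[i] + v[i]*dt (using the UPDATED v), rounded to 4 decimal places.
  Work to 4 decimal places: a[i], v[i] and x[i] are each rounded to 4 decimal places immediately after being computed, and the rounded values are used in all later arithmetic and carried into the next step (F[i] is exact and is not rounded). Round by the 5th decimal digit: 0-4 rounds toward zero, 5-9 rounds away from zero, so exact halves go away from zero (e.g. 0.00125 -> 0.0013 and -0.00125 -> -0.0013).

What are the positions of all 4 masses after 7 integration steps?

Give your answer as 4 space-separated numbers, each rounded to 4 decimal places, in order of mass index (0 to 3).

Step 0: x=[7.0000 14.0000 18.0000 25.0000] v=[0.0000 0.0000 0.0000 0.0000]
Step 1: x=[7.0400 13.8800 18.0600 24.9600] v=[0.4000 -1.2000 0.6000 -0.4000]
Step 2: x=[7.1136 13.6536 18.1744 24.8840] v=[0.7360 -2.2640 1.1440 -0.7600]
Step 3: x=[7.2088 13.3464 18.3326 24.7796] v=[0.9520 -3.0717 1.5818 -1.0438]
Step 4: x=[7.3095 12.9932 18.5200 24.6573] v=[1.0070 -3.5323 1.8740 -1.2226]
Step 5: x=[7.3976 12.6337 18.7196 24.5296] v=[0.8805 -3.5951 1.9961 -1.2775]
Step 6: x=[7.4551 12.3082 18.9137 24.4095] v=[0.5749 -3.2552 1.9409 -1.2015]
Step 7: x=[7.4667 12.0528 19.0856 24.3095] v=[0.1161 -2.5542 1.7190 -0.9998]

Answer: 7.4667 12.0528 19.0856 24.3095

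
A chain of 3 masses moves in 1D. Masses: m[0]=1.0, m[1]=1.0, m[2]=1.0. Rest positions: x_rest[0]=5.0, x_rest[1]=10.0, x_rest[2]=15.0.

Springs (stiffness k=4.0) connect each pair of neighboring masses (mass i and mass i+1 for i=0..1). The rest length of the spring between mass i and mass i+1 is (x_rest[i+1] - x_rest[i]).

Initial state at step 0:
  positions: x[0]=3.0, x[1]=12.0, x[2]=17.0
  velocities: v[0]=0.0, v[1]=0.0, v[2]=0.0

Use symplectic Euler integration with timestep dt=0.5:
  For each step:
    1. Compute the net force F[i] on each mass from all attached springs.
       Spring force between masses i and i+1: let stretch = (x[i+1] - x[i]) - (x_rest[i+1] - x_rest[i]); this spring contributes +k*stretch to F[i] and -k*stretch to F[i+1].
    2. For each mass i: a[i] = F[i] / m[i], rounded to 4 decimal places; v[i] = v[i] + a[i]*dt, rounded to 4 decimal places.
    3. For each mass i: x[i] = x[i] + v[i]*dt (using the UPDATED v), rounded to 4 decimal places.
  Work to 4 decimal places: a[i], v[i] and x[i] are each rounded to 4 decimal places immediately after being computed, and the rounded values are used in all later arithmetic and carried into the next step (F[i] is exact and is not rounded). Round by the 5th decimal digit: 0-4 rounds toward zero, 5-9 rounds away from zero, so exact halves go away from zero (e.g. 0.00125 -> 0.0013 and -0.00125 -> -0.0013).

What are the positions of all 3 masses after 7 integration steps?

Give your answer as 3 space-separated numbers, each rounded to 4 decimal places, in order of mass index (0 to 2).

Answer: 7.0000 8.0000 17.0000

Derivation:
Step 0: x=[3.0000 12.0000 17.0000] v=[0.0000 0.0000 0.0000]
Step 1: x=[7.0000 8.0000 17.0000] v=[8.0000 -8.0000 0.0000]
Step 2: x=[7.0000 12.0000 13.0000] v=[0.0000 8.0000 -8.0000]
Step 3: x=[7.0000 12.0000 13.0000] v=[0.0000 0.0000 0.0000]
Step 4: x=[7.0000 8.0000 17.0000] v=[0.0000 -8.0000 8.0000]
Step 5: x=[3.0000 12.0000 17.0000] v=[-8.0000 8.0000 0.0000]
Step 6: x=[3.0000 12.0000 17.0000] v=[0.0000 0.0000 0.0000]
Step 7: x=[7.0000 8.0000 17.0000] v=[8.0000 -8.0000 0.0000]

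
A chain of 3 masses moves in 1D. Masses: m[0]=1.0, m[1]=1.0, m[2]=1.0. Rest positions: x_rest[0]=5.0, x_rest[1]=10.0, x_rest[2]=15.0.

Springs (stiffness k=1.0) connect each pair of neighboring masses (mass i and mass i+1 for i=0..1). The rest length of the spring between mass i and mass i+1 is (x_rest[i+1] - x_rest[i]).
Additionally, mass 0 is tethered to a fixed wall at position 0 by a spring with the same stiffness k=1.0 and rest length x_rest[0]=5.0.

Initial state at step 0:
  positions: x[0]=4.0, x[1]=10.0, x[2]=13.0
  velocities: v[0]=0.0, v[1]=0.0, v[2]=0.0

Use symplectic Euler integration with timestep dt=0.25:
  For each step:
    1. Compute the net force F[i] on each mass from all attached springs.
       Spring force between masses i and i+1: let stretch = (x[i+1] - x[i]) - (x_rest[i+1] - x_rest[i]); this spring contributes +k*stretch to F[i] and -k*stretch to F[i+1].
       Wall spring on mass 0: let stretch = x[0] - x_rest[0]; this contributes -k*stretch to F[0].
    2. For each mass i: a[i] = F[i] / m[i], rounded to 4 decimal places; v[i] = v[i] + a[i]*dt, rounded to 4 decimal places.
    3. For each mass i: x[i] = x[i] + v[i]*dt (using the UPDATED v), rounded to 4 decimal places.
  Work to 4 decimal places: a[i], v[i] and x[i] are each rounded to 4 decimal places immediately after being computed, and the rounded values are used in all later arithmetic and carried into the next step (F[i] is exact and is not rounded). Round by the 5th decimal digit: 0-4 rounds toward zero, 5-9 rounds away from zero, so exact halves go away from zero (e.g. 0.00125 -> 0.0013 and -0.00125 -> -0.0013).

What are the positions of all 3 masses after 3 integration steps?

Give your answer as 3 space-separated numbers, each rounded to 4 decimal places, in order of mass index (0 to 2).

Step 0: x=[4.0000 10.0000 13.0000] v=[0.0000 0.0000 0.0000]
Step 1: x=[4.1250 9.8125 13.1250] v=[0.5000 -0.7500 0.5000]
Step 2: x=[4.3477 9.4766 13.3555] v=[0.8906 -1.3438 0.9219]
Step 3: x=[4.6192 9.0625 13.6561] v=[1.0859 -1.6563 1.2022]

Answer: 4.6192 9.0625 13.6561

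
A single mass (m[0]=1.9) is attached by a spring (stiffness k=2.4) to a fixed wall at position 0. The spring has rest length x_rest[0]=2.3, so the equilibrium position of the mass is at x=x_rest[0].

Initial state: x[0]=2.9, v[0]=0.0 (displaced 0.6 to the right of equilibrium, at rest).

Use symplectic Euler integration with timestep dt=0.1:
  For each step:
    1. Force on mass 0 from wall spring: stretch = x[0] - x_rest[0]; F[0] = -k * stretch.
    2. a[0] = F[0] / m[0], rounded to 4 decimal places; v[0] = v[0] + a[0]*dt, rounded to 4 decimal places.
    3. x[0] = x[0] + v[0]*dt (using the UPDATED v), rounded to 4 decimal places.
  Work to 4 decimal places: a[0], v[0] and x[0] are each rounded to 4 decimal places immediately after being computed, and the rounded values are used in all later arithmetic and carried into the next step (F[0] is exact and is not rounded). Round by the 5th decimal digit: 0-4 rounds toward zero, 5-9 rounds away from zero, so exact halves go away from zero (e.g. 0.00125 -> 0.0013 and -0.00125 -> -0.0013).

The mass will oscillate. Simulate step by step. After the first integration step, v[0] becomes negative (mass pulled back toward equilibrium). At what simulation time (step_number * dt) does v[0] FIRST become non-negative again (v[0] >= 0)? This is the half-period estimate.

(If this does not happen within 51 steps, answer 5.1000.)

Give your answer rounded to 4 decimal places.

Step 0: x=[2.9000] v=[0.0000]
Step 1: x=[2.8924] v=[-0.0758]
Step 2: x=[2.8773] v=[-0.1506]
Step 3: x=[2.8550] v=[-0.2235]
Step 4: x=[2.8256] v=[-0.2936]
Step 5: x=[2.7896] v=[-0.3600]
Step 6: x=[2.7474] v=[-0.4218]
Step 7: x=[2.6996] v=[-0.4783]
Step 8: x=[2.6467] v=[-0.5288]
Step 9: x=[2.5894] v=[-0.5726]
Step 10: x=[2.5285] v=[-0.6092]
Step 11: x=[2.4647] v=[-0.6381]
Step 12: x=[2.3988] v=[-0.6589]
Step 13: x=[2.3317] v=[-0.6714]
Step 14: x=[2.2642] v=[-0.6754]
Step 15: x=[2.1971] v=[-0.6709]
Step 16: x=[2.1313] v=[-0.6579]
Step 17: x=[2.0676] v=[-0.6366]
Step 18: x=[2.0069] v=[-0.6072]
Step 19: x=[1.9499] v=[-0.5702]
Step 20: x=[1.8973] v=[-0.5260]
Step 21: x=[1.8498] v=[-0.4751]
Step 22: x=[1.8080] v=[-0.4182]
Step 23: x=[1.7724] v=[-0.3561]
Step 24: x=[1.7435] v=[-0.2895]
Step 25: x=[1.7216] v=[-0.2192]
Step 26: x=[1.7070] v=[-0.1461]
Step 27: x=[1.6999] v=[-0.0712]
Step 28: x=[1.7004] v=[0.0046]
First v>=0 after going negative at step 28, time=2.8000

Answer: 2.8000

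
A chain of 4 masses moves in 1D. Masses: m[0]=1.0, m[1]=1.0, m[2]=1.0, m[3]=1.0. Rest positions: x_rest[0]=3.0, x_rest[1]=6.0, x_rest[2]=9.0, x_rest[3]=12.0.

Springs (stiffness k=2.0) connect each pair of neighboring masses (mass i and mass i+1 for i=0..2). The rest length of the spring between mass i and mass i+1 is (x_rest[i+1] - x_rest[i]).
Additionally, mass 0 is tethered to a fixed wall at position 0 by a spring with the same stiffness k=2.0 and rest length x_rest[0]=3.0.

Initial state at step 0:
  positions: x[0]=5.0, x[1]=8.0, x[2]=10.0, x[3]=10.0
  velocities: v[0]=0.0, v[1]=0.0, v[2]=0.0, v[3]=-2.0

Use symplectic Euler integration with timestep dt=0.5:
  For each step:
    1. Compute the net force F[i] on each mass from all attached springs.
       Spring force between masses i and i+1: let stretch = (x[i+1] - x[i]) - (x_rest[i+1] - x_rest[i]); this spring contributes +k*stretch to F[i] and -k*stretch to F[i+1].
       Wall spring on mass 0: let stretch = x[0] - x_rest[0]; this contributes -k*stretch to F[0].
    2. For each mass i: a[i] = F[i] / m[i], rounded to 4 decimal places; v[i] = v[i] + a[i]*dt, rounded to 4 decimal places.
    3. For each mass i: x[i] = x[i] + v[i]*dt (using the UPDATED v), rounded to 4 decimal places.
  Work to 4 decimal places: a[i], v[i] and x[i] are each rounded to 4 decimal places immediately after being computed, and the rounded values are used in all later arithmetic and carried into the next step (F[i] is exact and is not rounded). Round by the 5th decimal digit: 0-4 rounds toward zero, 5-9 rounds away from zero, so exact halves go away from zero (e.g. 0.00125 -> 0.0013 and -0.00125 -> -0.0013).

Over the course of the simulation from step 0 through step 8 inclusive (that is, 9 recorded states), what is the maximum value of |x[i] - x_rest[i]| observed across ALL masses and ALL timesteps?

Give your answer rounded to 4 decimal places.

Answer: 3.5975

Derivation:
Step 0: x=[5.0000 8.0000 10.0000 10.0000] v=[0.0000 0.0000 0.0000 -2.0000]
Step 1: x=[4.0000 7.5000 9.0000 10.5000] v=[-2.0000 -1.0000 -2.0000 1.0000]
Step 2: x=[2.7500 6.0000 8.0000 11.7500] v=[-2.5000 -3.0000 -2.0000 2.5000]
Step 3: x=[1.7500 3.8750 7.8750 12.6250] v=[-2.0000 -4.2500 -0.2500 1.7500]
Step 4: x=[0.9375 2.6875 8.1250 12.6250] v=[-1.6250 -2.3750 0.5000 0.0000]
Step 5: x=[0.5313 3.3438 7.9063 11.8750] v=[-0.8125 1.3125 -0.4375 -1.5000]
Step 6: x=[1.2657 4.8751 7.3907 10.6407] v=[1.4687 3.0625 -1.0313 -2.4687]
Step 7: x=[3.1719 5.8595 7.2423 9.2814] v=[3.8124 1.9687 -0.2969 -2.7187]
Step 8: x=[4.8360 6.1915 7.4220 8.4025] v=[3.3281 0.6639 0.3594 -1.7578]
Max displacement = 3.5975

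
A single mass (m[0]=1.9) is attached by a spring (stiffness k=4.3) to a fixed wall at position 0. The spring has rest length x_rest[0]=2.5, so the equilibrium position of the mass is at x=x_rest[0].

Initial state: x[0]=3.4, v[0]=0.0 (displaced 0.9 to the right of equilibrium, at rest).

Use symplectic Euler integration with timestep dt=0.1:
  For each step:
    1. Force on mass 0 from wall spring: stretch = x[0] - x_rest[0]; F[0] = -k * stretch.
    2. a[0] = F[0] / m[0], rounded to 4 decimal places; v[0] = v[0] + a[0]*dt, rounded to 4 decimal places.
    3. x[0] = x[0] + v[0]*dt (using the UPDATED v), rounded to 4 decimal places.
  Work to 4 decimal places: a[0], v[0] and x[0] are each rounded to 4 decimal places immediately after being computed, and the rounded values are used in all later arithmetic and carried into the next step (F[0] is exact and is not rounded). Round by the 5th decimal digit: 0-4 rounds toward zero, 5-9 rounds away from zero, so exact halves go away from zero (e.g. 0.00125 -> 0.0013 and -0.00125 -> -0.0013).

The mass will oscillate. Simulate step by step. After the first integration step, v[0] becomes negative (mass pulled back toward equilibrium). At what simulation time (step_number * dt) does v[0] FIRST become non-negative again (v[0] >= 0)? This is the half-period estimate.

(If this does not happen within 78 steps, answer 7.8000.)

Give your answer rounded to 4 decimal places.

Step 0: x=[3.4000] v=[0.0000]
Step 1: x=[3.3796] v=[-0.2037]
Step 2: x=[3.3393] v=[-0.4028]
Step 3: x=[3.2800] v=[-0.5928]
Step 4: x=[3.2031] v=[-0.7693]
Step 5: x=[3.1103] v=[-0.9284]
Step 6: x=[3.0037] v=[-1.0665]
Step 7: x=[2.8857] v=[-1.1805]
Step 8: x=[2.7589] v=[-1.2678]
Step 9: x=[2.6263] v=[-1.3264]
Step 10: x=[2.4908] v=[-1.3550]
Step 11: x=[2.3555] v=[-1.3529]
Step 12: x=[2.2235] v=[-1.3202]
Step 13: x=[2.0977] v=[-1.2576]
Step 14: x=[1.9810] v=[-1.1666]
Step 15: x=[1.8761] v=[-1.0491]
Step 16: x=[1.7853] v=[-0.9079]
Step 17: x=[1.7107] v=[-0.7462]
Step 18: x=[1.6539] v=[-0.5676]
Step 19: x=[1.6163] v=[-0.3761]
Step 20: x=[1.5987] v=[-0.1761]
Step 21: x=[1.6015] v=[0.0279]
First v>=0 after going negative at step 21, time=2.1000

Answer: 2.1000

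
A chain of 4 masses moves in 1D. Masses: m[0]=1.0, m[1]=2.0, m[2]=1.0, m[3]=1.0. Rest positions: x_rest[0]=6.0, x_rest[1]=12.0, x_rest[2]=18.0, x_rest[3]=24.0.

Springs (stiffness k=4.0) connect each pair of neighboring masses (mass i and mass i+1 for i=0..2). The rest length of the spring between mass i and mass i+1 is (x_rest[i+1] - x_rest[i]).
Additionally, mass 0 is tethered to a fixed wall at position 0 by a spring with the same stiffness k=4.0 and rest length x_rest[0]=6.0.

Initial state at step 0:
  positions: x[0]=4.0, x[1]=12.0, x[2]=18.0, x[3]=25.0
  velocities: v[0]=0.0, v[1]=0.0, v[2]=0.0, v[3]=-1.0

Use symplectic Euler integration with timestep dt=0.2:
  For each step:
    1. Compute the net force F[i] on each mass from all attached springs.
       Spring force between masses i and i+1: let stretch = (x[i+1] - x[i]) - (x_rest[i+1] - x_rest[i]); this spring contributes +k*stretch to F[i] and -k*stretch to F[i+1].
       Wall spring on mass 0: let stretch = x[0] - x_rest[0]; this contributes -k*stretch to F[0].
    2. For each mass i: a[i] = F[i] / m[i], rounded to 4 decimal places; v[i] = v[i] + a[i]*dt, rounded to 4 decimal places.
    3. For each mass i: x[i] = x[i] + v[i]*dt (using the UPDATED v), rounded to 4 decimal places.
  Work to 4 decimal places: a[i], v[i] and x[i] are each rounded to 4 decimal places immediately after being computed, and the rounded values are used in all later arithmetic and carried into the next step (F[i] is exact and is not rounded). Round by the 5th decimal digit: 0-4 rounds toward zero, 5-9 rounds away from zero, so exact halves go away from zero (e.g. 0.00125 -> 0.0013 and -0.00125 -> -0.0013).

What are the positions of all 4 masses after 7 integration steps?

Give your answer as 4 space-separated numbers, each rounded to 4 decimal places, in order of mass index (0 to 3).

Step 0: x=[4.0000 12.0000 18.0000 25.0000] v=[0.0000 0.0000 0.0000 -1.0000]
Step 1: x=[4.6400 11.8400 18.1600 24.6400] v=[3.2000 -0.8000 0.8000 -1.8000]
Step 2: x=[5.6896 11.6096 18.3456 24.2032] v=[5.2480 -1.1520 0.9280 -2.1840]
Step 3: x=[6.7761 11.4445 18.3907 23.7892] v=[5.4323 -0.8256 0.2253 -2.0701]
Step 4: x=[7.5253 11.4616 18.1881 23.4714] v=[3.7461 0.0855 -1.0129 -1.5889]
Step 5: x=[7.7003 11.7019 17.7546 23.2683] v=[0.8749 1.2016 -2.1675 -1.0155]
Step 6: x=[7.2835 12.1063 17.2349 23.1430] v=[-2.0841 2.0220 -2.5987 -0.6265]
Step 7: x=[6.4730 12.5352 16.8399 23.0324] v=[-4.0527 2.1443 -1.9751 -0.5530]

Answer: 6.4730 12.5352 16.8399 23.0324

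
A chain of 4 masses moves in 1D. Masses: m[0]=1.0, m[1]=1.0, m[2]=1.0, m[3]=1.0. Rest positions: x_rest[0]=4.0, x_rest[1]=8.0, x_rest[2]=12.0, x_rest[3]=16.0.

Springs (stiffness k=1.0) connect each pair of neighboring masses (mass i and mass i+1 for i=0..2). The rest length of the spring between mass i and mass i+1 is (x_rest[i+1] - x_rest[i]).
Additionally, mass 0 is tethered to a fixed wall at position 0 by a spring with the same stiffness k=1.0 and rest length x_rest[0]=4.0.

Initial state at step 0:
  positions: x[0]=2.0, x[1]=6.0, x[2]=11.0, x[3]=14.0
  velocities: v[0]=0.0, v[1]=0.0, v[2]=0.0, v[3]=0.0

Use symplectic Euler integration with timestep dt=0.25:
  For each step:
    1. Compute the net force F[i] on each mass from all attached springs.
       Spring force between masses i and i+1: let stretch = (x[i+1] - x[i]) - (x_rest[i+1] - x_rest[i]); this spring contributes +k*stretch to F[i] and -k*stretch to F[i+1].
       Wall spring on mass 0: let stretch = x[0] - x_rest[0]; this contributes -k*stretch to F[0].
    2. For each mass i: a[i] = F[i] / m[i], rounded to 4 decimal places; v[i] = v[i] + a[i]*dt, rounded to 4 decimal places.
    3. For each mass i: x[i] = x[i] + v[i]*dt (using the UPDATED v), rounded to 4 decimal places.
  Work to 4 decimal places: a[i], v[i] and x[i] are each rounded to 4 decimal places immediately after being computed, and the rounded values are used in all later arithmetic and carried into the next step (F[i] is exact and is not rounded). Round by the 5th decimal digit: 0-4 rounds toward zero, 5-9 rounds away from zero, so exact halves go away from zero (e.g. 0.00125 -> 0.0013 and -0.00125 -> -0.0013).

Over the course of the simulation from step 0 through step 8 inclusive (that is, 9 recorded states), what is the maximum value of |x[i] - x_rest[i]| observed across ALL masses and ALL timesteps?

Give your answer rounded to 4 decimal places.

Answer: 2.3018

Derivation:
Step 0: x=[2.0000 6.0000 11.0000 14.0000] v=[0.0000 0.0000 0.0000 0.0000]
Step 1: x=[2.1250 6.0625 10.8750 14.0625] v=[0.5000 0.2500 -0.5000 0.2500]
Step 2: x=[2.3633 6.1797 10.6484 14.1758] v=[0.9531 0.4688 -0.9063 0.4531]
Step 3: x=[2.6924 6.3377 10.3630 14.3186] v=[1.3164 0.6319 -1.1416 0.5713]
Step 4: x=[3.0811 6.5194 10.0733 14.4642] v=[1.5546 0.7269 -1.1590 0.5824]
Step 5: x=[3.4921 6.7084 9.8359 14.5854] v=[1.6439 0.7558 -0.9498 0.4847]
Step 6: x=[3.8859 6.8918 9.6998 14.6597] v=[1.5750 0.7336 -0.5443 0.2973]
Step 7: x=[4.2247 7.0628 9.6982 14.6740] v=[1.3550 0.6841 -0.0063 0.0573]
Step 8: x=[4.4768 7.2212 9.8429 14.6273] v=[1.0084 0.6334 0.5788 -0.1867]
Max displacement = 2.3018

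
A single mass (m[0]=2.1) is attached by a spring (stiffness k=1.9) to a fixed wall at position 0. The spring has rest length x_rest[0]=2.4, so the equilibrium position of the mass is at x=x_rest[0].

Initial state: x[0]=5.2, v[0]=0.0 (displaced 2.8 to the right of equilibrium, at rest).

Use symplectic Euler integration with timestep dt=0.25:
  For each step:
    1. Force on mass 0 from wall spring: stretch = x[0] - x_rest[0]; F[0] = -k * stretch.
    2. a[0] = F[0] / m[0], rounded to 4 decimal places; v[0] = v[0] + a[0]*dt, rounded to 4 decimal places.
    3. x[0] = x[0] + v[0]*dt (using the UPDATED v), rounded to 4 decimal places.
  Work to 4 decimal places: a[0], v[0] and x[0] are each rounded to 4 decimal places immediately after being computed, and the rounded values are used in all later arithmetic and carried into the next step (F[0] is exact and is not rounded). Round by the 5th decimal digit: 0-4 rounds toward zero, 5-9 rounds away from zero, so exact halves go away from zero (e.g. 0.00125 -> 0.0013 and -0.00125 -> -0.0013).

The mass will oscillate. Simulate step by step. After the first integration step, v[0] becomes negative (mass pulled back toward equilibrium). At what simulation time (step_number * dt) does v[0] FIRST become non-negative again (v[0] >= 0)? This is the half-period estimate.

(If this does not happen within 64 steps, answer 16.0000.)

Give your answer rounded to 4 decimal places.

Answer: 3.5000

Derivation:
Step 0: x=[5.2000] v=[0.0000]
Step 1: x=[5.0417] v=[-0.6333]
Step 2: x=[4.7340] v=[-1.2308]
Step 3: x=[4.2943] v=[-1.7587]
Step 4: x=[3.7475] v=[-2.1872]
Step 5: x=[3.1245] v=[-2.4920]
Step 6: x=[2.4605] v=[-2.6559]
Step 7: x=[1.7931] v=[-2.6696]
Step 8: x=[1.1600] v=[-2.5323]
Step 9: x=[0.5971] v=[-2.2518]
Step 10: x=[0.1361] v=[-1.8440]
Step 11: x=[-0.1969] v=[-1.3319]
Step 12: x=[-0.3830] v=[-0.7445]
Step 13: x=[-0.4118] v=[-0.1150]
Step 14: x=[-0.2816] v=[0.5210]
First v>=0 after going negative at step 14, time=3.5000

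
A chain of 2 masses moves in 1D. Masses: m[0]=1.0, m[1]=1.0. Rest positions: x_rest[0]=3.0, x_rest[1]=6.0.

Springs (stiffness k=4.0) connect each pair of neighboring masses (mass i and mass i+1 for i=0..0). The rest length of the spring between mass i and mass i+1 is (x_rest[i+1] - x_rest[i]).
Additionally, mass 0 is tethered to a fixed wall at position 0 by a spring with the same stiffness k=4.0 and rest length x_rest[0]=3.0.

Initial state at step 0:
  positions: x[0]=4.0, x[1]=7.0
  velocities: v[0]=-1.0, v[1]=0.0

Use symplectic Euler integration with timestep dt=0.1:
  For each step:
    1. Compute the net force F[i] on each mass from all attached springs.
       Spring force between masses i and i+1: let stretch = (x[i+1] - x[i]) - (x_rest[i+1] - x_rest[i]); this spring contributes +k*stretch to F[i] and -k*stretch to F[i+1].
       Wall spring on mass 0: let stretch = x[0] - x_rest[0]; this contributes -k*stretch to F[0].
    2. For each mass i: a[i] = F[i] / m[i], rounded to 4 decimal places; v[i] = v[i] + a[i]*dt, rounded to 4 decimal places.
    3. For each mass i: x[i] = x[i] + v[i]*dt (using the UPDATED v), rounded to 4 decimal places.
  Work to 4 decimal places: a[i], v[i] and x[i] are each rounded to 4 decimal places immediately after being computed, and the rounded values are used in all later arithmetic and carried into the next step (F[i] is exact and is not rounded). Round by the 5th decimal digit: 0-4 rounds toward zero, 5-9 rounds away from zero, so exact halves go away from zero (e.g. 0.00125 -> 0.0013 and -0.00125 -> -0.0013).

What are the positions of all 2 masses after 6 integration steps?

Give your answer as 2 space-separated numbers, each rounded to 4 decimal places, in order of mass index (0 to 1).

Answer: 2.9967 6.7884

Derivation:
Step 0: x=[4.0000 7.0000] v=[-1.0000 0.0000]
Step 1: x=[3.8600 7.0000] v=[-1.4000 0.0000]
Step 2: x=[3.6912 6.9944] v=[-1.6880 -0.0560]
Step 3: x=[3.5069 6.9767] v=[-1.8432 -0.1773]
Step 4: x=[3.3211 6.9402] v=[-1.8580 -0.3652]
Step 5: x=[3.1472 6.8789] v=[-1.7388 -0.6128]
Step 6: x=[2.9967 6.7884] v=[-1.5050 -0.9055]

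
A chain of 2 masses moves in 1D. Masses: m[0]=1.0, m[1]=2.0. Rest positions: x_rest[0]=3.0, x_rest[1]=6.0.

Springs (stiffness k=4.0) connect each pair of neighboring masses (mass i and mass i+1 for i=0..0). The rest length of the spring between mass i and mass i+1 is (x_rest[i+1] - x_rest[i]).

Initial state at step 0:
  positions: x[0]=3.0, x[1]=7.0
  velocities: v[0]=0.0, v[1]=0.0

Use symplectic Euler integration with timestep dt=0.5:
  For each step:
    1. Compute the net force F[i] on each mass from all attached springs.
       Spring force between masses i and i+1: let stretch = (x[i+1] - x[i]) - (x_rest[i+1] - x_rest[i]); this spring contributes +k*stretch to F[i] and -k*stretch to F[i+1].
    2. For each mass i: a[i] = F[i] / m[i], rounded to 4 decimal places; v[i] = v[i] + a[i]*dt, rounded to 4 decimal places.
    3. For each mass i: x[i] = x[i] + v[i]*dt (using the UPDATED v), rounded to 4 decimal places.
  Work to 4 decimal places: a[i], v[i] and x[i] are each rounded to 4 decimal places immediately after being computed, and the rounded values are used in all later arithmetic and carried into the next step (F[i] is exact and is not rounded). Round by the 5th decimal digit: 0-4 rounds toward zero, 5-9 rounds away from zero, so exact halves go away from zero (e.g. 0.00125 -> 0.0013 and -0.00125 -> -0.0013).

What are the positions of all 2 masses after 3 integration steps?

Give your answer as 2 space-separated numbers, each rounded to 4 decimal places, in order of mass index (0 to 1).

Answer: 3.7500 6.6250

Derivation:
Step 0: x=[3.0000 7.0000] v=[0.0000 0.0000]
Step 1: x=[4.0000 6.5000] v=[2.0000 -1.0000]
Step 2: x=[4.5000 6.2500] v=[1.0000 -0.5000]
Step 3: x=[3.7500 6.6250] v=[-1.5000 0.7500]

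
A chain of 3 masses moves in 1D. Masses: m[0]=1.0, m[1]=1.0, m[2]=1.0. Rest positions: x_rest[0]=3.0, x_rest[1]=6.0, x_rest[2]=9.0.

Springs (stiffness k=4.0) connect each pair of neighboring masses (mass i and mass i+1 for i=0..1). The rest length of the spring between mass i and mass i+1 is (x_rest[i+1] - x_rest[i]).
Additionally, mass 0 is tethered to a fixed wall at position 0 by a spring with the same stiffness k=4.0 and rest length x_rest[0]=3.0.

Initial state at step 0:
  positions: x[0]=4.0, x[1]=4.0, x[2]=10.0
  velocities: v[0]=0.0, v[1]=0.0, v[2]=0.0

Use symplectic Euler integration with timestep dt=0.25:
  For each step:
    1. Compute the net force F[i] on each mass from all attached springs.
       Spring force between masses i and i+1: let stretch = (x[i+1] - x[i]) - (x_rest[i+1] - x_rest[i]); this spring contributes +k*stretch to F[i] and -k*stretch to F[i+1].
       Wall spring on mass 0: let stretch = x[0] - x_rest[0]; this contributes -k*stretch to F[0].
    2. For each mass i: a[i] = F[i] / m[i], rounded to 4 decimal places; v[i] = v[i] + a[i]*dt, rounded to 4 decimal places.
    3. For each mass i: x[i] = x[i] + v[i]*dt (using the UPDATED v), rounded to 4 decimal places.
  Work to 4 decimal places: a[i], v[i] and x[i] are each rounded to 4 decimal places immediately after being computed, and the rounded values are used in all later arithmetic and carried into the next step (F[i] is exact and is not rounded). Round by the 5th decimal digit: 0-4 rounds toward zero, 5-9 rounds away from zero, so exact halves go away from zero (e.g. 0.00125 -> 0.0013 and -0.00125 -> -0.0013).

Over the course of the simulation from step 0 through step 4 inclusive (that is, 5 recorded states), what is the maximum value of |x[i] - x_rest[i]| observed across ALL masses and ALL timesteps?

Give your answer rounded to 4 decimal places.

Answer: 2.0156

Derivation:
Step 0: x=[4.0000 4.0000 10.0000] v=[0.0000 0.0000 0.0000]
Step 1: x=[3.0000 5.5000 9.2500] v=[-4.0000 6.0000 -3.0000]
Step 2: x=[1.8750 7.3125 8.3125] v=[-4.5000 7.2500 -3.7500]
Step 3: x=[1.6406 8.0156 7.8750] v=[-0.9375 2.8125 -1.7500]
Step 4: x=[2.5898 7.0898 8.2227] v=[3.7969 -3.7031 1.3906]
Max displacement = 2.0156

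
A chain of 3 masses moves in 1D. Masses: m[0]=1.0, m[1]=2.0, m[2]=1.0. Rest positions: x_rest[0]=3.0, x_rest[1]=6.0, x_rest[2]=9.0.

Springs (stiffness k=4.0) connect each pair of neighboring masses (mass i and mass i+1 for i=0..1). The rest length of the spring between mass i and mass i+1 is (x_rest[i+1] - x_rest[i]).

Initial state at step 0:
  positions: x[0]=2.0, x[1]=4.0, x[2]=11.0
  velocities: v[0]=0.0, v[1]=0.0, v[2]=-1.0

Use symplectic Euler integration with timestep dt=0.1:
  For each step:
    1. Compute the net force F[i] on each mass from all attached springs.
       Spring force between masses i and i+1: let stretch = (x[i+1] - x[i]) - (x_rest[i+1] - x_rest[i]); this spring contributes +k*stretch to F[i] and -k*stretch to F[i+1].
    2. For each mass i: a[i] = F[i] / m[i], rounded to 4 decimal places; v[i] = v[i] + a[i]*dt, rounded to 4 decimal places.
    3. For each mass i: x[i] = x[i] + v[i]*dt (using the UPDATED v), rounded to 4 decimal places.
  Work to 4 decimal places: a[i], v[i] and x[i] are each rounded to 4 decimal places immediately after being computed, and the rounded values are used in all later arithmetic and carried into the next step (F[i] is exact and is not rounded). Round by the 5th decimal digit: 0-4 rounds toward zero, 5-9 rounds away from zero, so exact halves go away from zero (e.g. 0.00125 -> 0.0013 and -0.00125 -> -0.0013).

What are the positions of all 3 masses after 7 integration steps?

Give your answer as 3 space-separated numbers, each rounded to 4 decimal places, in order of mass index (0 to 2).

Answer: 1.4700 5.8250 7.1803

Derivation:
Step 0: x=[2.0000 4.0000 11.0000] v=[0.0000 0.0000 -1.0000]
Step 1: x=[1.9600 4.1000 10.7400] v=[-0.4000 1.0000 -2.6000]
Step 2: x=[1.8856 4.2900 10.3344] v=[-0.7440 1.9000 -4.0560]
Step 3: x=[1.7874 4.5528 9.8070] v=[-0.9822 2.6280 -5.2738]
Step 4: x=[1.6798 4.8654 9.1895] v=[-1.0760 3.1258 -6.1755]
Step 5: x=[1.5796 5.2008 8.5190] v=[-1.0018 3.3535 -6.7051]
Step 6: x=[1.5043 5.5301 7.8358] v=[-0.7533 3.2929 -6.8324]
Step 7: x=[1.4700 5.8250 7.1803] v=[-0.3430 2.9489 -6.5547]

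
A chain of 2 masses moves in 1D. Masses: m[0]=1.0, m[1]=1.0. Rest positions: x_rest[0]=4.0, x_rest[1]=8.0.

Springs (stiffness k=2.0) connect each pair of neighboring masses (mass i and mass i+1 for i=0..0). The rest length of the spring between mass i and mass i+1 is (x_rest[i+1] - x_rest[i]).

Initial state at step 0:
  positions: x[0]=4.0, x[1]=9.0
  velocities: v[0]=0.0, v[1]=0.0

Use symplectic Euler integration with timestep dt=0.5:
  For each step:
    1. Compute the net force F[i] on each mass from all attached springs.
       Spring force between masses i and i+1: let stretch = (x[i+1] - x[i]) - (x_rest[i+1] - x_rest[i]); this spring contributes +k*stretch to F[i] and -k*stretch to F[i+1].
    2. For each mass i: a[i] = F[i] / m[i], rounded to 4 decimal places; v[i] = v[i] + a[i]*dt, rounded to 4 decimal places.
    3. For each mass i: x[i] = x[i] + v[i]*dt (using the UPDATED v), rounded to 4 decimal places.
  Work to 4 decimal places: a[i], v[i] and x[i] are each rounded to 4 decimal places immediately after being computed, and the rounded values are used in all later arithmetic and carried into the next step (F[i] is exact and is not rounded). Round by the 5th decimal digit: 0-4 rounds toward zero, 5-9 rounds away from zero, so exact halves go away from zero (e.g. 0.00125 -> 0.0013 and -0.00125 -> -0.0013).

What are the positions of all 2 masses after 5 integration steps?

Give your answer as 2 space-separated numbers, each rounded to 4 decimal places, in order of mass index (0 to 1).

Answer: 4.0000 9.0000

Derivation:
Step 0: x=[4.0000 9.0000] v=[0.0000 0.0000]
Step 1: x=[4.5000 8.5000] v=[1.0000 -1.0000]
Step 2: x=[5.0000 8.0000] v=[1.0000 -1.0000]
Step 3: x=[5.0000 8.0000] v=[0.0000 0.0000]
Step 4: x=[4.5000 8.5000] v=[-1.0000 1.0000]
Step 5: x=[4.0000 9.0000] v=[-1.0000 1.0000]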